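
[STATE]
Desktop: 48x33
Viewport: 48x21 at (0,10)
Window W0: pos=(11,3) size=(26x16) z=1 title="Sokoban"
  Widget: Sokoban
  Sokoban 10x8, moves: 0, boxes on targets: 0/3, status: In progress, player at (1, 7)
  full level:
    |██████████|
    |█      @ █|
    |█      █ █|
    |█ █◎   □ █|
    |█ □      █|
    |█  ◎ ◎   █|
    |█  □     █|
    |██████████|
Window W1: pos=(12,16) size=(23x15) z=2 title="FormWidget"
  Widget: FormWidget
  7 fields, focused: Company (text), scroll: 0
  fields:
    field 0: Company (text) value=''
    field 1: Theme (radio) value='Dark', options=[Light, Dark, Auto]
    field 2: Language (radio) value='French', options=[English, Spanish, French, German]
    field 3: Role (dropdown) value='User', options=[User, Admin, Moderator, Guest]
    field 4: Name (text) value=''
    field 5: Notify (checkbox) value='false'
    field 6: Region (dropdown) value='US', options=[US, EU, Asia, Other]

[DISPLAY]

           ┃█ □      █              ┃           
           ┃█  ◎ ◎   █              ┃           
           ┃█  □     █              ┃           
           ┃██████████              ┃           
           ┃Moves: 0  0/3           ┃           
           ┃                        ┃           
           ┃┏━━━━━━━━━━━━━━━━━━━━━┓ ┃           
           ┃┃ FormWidget          ┃ ┃           
           ┗┠─────────────────────┨━┛           
            ┃> Company:    [     ]┃             
            ┃  Theme:      ( ) Lig┃             
            ┃  Language:   ( ) Eng┃             
            ┃  Role:       [User▼]┃             
            ┃  Name:       [     ]┃             
            ┃  Notify:     [ ]    ┃             
            ┃  Region:     [US  ▼]┃             
            ┃                     ┃             
            ┃                     ┃             
            ┃                     ┃             
            ┃                     ┃             
            ┗━━━━━━━━━━━━━━━━━━━━━┛             


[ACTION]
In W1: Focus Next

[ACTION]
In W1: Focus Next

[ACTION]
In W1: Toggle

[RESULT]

           ┃█ □      █              ┃           
           ┃█  ◎ ◎   █              ┃           
           ┃█  □     █              ┃           
           ┃██████████              ┃           
           ┃Moves: 0  0/3           ┃           
           ┃                        ┃           
           ┃┏━━━━━━━━━━━━━━━━━━━━━┓ ┃           
           ┃┃ FormWidget          ┃ ┃           
           ┗┠─────────────────────┨━┛           
            ┃  Company:    [     ]┃             
            ┃  Theme:      ( ) Lig┃             
            ┃> Language:   ( ) Eng┃             
            ┃  Role:       [User▼]┃             
            ┃  Name:       [     ]┃             
            ┃  Notify:     [ ]    ┃             
            ┃  Region:     [US  ▼]┃             
            ┃                     ┃             
            ┃                     ┃             
            ┃                     ┃             
            ┃                     ┃             
            ┗━━━━━━━━━━━━━━━━━━━━━┛             


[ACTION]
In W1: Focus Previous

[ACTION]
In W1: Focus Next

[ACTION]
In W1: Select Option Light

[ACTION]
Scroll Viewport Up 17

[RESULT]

                                                
                                                
                                                
           ┏━━━━━━━━━━━━━━━━━━━━━━━━┓           
           ┃ Sokoban                ┃           
           ┠────────────────────────┨           
           ┃██████████              ┃           
           ┃█      @ █              ┃           
           ┃█      █ █              ┃           
           ┃█ █◎   □ █              ┃           
           ┃█ □      █              ┃           
           ┃█  ◎ ◎   █              ┃           
           ┃█  □     █              ┃           
           ┃██████████              ┃           
           ┃Moves: 0  0/3           ┃           
           ┃                        ┃           
           ┃┏━━━━━━━━━━━━━━━━━━━━━┓ ┃           
           ┃┃ FormWidget          ┃ ┃           
           ┗┠─────────────────────┨━┛           
            ┃  Company:    [     ]┃             
            ┃  Theme:      ( ) Lig┃             


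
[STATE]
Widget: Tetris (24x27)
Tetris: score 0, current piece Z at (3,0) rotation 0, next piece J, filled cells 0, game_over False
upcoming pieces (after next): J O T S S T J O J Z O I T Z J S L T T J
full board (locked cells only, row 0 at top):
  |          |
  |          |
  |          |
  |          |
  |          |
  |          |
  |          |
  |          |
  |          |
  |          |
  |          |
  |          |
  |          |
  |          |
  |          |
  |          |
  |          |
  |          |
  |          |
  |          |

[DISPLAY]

   ▓▓     │Next:        
    ▓▓    │█            
          │███          
          │             
          │             
          │             
          │Score:       
          │0            
          │             
          │             
          │             
          │             
          │             
          │             
          │             
          │             
          │             
          │             
          │             
          │             
          │             
          │             
          │             
          │             
          │             
          │             
          │             


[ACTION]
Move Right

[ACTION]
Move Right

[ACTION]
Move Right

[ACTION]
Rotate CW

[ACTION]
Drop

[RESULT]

          │Next:        
       ▓  │█            
      ▓▓  │███          
      ▓   │             
          │             
          │             
          │Score:       
          │0            
          │             
          │             
          │             
          │             
          │             
          │             
          │             
          │             
          │             
          │             
          │             
          │             
          │             
          │             
          │             
          │             
          │             
          │             
          │             


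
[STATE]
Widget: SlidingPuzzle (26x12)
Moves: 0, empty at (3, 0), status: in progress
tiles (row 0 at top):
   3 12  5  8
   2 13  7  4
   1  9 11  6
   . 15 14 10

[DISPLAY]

┌────┬────┬────┬────┐     
│  3 │ 12 │  5 │  8 │     
├────┼────┼────┼────┤     
│  2 │ 13 │  7 │  4 │     
├────┼────┼────┼────┤     
│  1 │  9 │ 11 │  6 │     
├────┼────┼────┼────┤     
│    │ 15 │ 14 │ 10 │     
└────┴────┴────┴────┘     
Moves: 0                  
                          
                          


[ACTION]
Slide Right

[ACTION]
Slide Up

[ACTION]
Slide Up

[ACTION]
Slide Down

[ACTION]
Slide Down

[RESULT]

┌────┬────┬────┬────┐     
│  3 │ 12 │  5 │  8 │     
├────┼────┼────┼────┤     
│    │ 13 │  7 │  4 │     
├────┼────┼────┼────┤     
│  2 │  9 │ 11 │  6 │     
├────┼────┼────┼────┤     
│  1 │ 15 │ 14 │ 10 │     
└────┴────┴────┴────┘     
Moves: 2                  
                          
                          


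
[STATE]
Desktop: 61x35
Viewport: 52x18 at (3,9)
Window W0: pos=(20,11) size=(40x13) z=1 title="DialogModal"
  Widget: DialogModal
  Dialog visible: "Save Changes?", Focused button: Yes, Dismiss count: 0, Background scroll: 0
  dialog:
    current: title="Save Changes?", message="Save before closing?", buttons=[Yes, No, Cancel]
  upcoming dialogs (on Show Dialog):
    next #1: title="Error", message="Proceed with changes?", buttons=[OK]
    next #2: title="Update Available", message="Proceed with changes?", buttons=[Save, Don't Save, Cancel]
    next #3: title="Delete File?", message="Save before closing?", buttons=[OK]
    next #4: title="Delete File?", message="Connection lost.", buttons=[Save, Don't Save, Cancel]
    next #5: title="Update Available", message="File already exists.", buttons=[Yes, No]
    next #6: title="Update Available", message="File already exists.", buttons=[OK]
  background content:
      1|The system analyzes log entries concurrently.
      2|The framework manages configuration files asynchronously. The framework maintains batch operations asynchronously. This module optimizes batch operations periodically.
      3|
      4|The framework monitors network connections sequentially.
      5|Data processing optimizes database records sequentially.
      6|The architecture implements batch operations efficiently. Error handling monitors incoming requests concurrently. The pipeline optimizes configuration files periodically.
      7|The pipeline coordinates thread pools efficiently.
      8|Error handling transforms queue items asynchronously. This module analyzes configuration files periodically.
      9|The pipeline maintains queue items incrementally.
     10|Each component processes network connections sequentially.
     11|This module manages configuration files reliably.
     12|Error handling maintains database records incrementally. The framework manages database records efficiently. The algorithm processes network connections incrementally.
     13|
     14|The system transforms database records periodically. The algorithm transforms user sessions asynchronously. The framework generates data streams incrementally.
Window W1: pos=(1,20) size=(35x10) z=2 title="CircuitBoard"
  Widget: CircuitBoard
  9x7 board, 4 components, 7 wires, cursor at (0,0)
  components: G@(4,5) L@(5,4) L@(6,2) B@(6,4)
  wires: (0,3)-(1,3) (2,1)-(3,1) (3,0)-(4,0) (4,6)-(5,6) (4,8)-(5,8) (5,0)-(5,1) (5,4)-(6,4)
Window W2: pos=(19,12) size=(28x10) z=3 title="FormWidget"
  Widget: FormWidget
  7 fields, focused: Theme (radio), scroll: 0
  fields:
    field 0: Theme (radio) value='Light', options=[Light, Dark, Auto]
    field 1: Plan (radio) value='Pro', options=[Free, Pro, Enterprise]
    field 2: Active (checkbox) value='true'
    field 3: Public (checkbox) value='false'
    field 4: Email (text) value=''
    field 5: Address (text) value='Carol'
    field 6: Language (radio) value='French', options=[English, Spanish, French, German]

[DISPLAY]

                                                    
                                                    
                 ┏━━━━━━━━━━━━━━━━━━━━━━━━━━━━━━━━━━
                ┏━━━━━━━━━━━━━━━━━━━━━━━━━━┓        
                ┃ FormWidget               ┃────────
                ┠──────────────────────────┨tries co
                ┃> Theme:      (●) Light  (┃iguratio
                ┃  Plan:       ( ) Free  (●┃────┐   
                ┃  Active:     [x]         ┃    │con
                ┃  Public:     [ ]         ┃ng? │ase
                ┃  Email:      [          ]┃l   │ch 
━━━━━━━━━━━━━━━━┃  Address:    [Carol     ]┃────┘ po
CircuitBoard    ┗━━━━━━━━━━━━━━━━━━━━━━━━━━┛queue it
────────────────────────────────┨intains queue items
  0 1 2 3 4 5 6 7 8             ┃━━━━━━━━━━━━━━━━━━━
  [.]          ·                ┃                   
               │                ┃                   
               ·                ┃                   


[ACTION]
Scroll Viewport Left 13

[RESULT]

                                                    
                                                    
                    ┏━━━━━━━━━━━━━━━━━━━━━━━━━━━━━━━
                   ┏━━━━━━━━━━━━━━━━━━━━━━━━━━┓     
                   ┃ FormWidget               ┃─────
                   ┠──────────────────────────┨tries
                   ┃> Theme:      (●) Light  (┃igura
                   ┃  Plan:       ( ) Free  (●┃────┐
                   ┃  Active:     [x]         ┃    │
                   ┃  Public:     [ ]         ┃ng? │
                   ┃  Email:      [          ]┃l   │
 ┏━━━━━━━━━━━━━━━━━┃  Address:    [Carol     ]┃────┘
 ┃ CircuitBoard    ┗━━━━━━━━━━━━━━━━━━━━━━━━━━┛queue
 ┠─────────────────────────────────┨intains queue it
 ┃   0 1 2 3 4 5 6 7 8             ┃━━━━━━━━━━━━━━━━
 ┃0  [.]          ·                ┃                
 ┃                │                ┃                
 ┃1               ·                ┃                


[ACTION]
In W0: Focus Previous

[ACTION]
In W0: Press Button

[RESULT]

                                                    
                                                    
                    ┏━━━━━━━━━━━━━━━━━━━━━━━━━━━━━━━
                   ┏━━━━━━━━━━━━━━━━━━━━━━━━━━┓     
                   ┃ FormWidget               ┃─────
                   ┠──────────────────────────┨tries
                   ┃> Theme:      (●) Light  (┃igura
                   ┃  Plan:       ( ) Free  (●┃     
                   ┃  Active:     [x]         ┃work 
                   ┃  Public:     [ ]         ┃datab
                   ┃  Email:      [          ]┃s bat
 ┏━━━━━━━━━━━━━━━━━┃  Address:    [Carol     ]┃hread
 ┃ CircuitBoard    ┗━━━━━━━━━━━━━━━━━━━━━━━━━━┛queue
 ┠─────────────────────────────────┨intains queue it
 ┃   0 1 2 3 4 5 6 7 8             ┃━━━━━━━━━━━━━━━━
 ┃0  [.]          ·                ┃                
 ┃                │                ┃                
 ┃1               ·                ┃                


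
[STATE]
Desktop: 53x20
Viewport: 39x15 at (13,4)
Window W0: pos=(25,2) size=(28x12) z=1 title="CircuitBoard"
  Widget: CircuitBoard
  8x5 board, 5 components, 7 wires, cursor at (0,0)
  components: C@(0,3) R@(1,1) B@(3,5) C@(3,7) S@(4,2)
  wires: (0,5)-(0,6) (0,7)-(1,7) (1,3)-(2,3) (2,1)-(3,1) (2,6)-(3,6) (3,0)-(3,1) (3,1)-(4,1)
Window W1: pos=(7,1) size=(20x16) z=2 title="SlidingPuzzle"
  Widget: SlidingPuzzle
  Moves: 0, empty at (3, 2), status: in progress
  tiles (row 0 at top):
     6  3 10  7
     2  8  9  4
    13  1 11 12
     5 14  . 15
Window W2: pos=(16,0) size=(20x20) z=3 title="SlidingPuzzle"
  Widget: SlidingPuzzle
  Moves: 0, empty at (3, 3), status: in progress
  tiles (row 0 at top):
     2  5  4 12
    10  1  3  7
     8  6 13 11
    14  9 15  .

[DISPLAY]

┬──┃│  2 │  5 │  4 │ 1┃────────────────
│  ┃├────┼────┼────┼──┃ 4 5 6 7        
┼──┃│ 10 │  1 │  3 │  ┃      C       · 
│  ┃├────┼────┼────┼──┃                
┼──┃│  8 │  6 │ 13 │ 1┃      ·         
│  ┃├────┼────┼────┼──┃      │         
┼──┃│ 14 │  9 │ 15 │  ┃      ·         
│ 1┃└────┴────┴────┴──┃                
┴──┃Moves: 0          ┃              B 
: 0┃                  ┃━━━━━━━━━━━━━━━━
   ┃                  ┃                
   ┃                  ┃                
━━━┃                  ┃                
   ┃                  ┃                
   ┃                  ┃                


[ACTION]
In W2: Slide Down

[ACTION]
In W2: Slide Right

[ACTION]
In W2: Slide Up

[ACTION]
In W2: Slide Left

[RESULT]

┬──┃│  2 │  5 │  4 │ 1┃────────────────
│  ┃├────┼────┼────┼──┃ 4 5 6 7        
┼──┃│ 10 │  1 │  3 │  ┃      C       · 
│  ┃├────┼────┼────┼──┃                
┼──┃│  8 │  6 │ 15 │ 1┃      ·         
│  ┃├────┼────┼────┼──┃      │         
┼──┃│ 14 │  9 │ 11 │  ┃      ·         
│ 1┃└────┴────┴────┴──┃                
┴──┃Moves: 4          ┃              B 
: 0┃                  ┃━━━━━━━━━━━━━━━━
   ┃                  ┃                
   ┃                  ┃                
━━━┃                  ┃                
   ┃                  ┃                
   ┃                  ┃                


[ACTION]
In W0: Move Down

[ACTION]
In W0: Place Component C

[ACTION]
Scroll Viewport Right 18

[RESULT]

──┃│  2 │  5 │  4 │ 1┃────────────────┨
  ┃├────┼────┼────┼──┃ 4 5 6 7        ┃
──┃│ 10 │  1 │  3 │  ┃      C       · ┃
  ┃├────┼────┼────┼──┃                ┃
──┃│  8 │  6 │ 15 │ 1┃      ·         ┃
  ┃├────┼────┼────┼──┃      │         ┃
──┃│ 14 │  9 │ 11 │  ┃      ·         ┃
 1┃└────┴────┴────┴──┃                ┃
──┃Moves: 4          ┃              B ┃
 0┃                  ┃━━━━━━━━━━━━━━━━┛
  ┃                  ┃                 
  ┃                  ┃                 
━━┃                  ┃                 
  ┃                  ┃                 
  ┃                  ┃                 


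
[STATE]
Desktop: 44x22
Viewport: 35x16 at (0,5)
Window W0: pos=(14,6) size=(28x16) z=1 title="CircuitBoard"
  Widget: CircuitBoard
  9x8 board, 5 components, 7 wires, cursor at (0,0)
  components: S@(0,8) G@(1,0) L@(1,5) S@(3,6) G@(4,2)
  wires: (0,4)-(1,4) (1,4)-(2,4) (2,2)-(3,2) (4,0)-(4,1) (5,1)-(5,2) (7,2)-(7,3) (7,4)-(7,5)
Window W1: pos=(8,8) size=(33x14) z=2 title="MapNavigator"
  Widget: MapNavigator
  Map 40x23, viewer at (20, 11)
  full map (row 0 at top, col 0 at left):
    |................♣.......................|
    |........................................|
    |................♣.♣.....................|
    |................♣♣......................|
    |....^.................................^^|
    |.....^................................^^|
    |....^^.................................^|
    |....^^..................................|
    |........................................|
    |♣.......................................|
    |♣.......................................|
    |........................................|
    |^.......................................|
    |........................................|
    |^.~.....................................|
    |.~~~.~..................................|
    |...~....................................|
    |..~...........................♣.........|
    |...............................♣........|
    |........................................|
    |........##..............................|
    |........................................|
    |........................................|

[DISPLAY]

                                   
              ┏━━━━━━━━━━━━━━━━━━━━
              ┃ CircuitBoard       
        ┏━━━━━━━━━━━━━━━━━━━━━━━━━━
        ┃ MapNavigator             
        ┠──────────────────────────
        ┃^.........................
        ┃^.........................
        ┃..........................
        ┃..........................
        ┃..........................
        ┃...............@..........
        ┃..........................
        ┃..........................
        ┃..........................
        ┃~.........................


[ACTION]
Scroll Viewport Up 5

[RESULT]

                                   
                                   
                                   
                                   
                                   
                                   
              ┏━━━━━━━━━━━━━━━━━━━━
              ┃ CircuitBoard       
        ┏━━━━━━━━━━━━━━━━━━━━━━━━━━
        ┃ MapNavigator             
        ┠──────────────────────────
        ┃^.........................
        ┃^.........................
        ┃..........................
        ┃..........................
        ┃..........................


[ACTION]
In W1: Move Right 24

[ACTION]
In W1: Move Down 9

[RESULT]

                                   
                                   
                                   
                                   
                                   
                                   
              ┏━━━━━━━━━━━━━━━━━━━━
              ┃ CircuitBoard       
        ┏━━━━━━━━━━━━━━━━━━━━━━━━━━
        ┃ MapNavigator             
        ┠──────────────────────────
        ┃................          
        ┃................          
        ┃......♣.........          
        ┃.......♣........          
        ┃................          


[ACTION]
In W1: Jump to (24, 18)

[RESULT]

                                   
                                   
                                   
                                   
                                   
                                   
              ┏━━━━━━━━━━━━━━━━━━━━
              ┃ CircuitBoard       
        ┏━━━━━━━━━━━━━━━━━━━━━━━━━━
        ┃ MapNavigator             
        ┠──────────────────────────
        ┃..........................
        ┃..........................
        ┃..........................
        ┃..........................
        ┃.....................♣....


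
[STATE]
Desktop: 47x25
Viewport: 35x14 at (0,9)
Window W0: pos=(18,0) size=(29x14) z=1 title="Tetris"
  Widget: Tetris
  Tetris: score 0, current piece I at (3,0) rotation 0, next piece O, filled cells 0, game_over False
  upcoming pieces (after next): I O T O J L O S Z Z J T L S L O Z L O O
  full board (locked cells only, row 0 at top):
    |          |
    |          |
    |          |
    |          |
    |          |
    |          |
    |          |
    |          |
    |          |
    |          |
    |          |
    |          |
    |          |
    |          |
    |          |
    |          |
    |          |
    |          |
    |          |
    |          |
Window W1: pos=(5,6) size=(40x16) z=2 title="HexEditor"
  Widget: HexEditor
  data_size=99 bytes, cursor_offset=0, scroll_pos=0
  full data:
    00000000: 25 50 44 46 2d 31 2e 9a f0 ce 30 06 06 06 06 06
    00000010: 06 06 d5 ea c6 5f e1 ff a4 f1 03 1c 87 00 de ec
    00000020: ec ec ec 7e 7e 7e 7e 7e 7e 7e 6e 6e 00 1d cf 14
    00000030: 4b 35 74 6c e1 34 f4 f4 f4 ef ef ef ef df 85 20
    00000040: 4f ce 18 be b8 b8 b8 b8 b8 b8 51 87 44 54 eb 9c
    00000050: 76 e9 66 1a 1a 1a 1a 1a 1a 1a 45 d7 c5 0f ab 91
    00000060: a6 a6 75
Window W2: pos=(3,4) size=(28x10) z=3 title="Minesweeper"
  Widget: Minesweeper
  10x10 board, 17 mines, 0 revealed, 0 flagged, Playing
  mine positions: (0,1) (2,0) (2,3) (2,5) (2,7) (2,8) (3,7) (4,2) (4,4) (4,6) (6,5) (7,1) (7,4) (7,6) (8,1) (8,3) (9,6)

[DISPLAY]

   ┃■■■■■■■■■■                ┃31 2
   ┃■■■■■■■■■■                ┃5f e
   ┃■■■■■■■■■■                ┃7e 7
   ┃■■■■■■■■■■                ┃34 f
   ┗━━━━━━━━━━━━━━━━━━━━━━━━━━┛b8 b
     ┃00000050  76 e9 66 1a 1a 1a 1
     ┃00000060  a6 a6 75           
     ┃                             
     ┃                             
     ┃                             
     ┃                             
     ┃                             
     ┗━━━━━━━━━━━━━━━━━━━━━━━━━━━━━
                                   


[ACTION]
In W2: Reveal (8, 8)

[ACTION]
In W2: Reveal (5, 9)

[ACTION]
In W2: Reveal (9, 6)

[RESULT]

   ┃✹■■✹■✹■✹✹■                ┃31 2
   ┃■■■■■■■✹31                ┃5f e
   ┃■■✹■✹■✹21                 ┃7e 7
   ┃■■■■■■■1                  ┃34 f
   ┗━━━━━━━━━━━━━━━━━━━━━━━━━━┛b8 b
     ┃00000050  76 e9 66 1a 1a 1a 1
     ┃00000060  a6 a6 75           
     ┃                             
     ┃                             
     ┃                             
     ┃                             
     ┃                             
     ┗━━━━━━━━━━━━━━━━━━━━━━━━━━━━━
                                   


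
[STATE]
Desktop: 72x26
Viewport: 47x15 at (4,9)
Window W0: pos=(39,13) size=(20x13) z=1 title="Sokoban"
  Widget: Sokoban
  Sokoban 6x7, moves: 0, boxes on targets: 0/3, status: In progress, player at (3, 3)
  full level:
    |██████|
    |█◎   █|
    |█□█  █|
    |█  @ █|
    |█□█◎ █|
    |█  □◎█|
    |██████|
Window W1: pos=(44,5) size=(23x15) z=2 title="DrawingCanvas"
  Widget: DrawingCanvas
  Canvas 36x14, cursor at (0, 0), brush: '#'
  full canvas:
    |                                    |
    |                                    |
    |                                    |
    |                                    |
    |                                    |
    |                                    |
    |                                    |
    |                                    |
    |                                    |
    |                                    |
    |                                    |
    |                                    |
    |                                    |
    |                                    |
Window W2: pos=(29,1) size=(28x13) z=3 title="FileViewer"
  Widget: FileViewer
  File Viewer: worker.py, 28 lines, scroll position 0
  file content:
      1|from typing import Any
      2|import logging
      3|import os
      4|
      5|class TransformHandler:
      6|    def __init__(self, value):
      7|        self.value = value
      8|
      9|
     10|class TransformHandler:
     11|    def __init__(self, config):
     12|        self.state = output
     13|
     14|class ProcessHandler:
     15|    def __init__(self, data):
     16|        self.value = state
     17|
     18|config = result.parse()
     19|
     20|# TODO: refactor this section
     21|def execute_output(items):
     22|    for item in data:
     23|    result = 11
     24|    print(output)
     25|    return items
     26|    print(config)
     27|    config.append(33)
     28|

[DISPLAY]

                         ┃    def __init__(self
                         ┃        self.value = 
                         ┃                     
                         ┃                     
                         ┗━━━━━━━━━━━━━━━━━━━━━
                                   ┃ Sok┃      
                                   ┠────┃      
                                   ┃████┃      
                                   ┃█◎  ┃      
                                   ┃█□█ ┃      
                                   ┃█  @┗━━━━━━
                                   ┃█□█◎ █     
                                   ┃█  □◎█     
                                   ┃██████     
                                   ┃Moves: 0  0


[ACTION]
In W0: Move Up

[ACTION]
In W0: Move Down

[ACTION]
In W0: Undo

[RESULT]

                         ┃    def __init__(self
                         ┃        self.value = 
                         ┃                     
                         ┃                     
                         ┗━━━━━━━━━━━━━━━━━━━━━
                                   ┃ Sok┃      
                                   ┠────┃      
                                   ┃████┃      
                                   ┃█◎  ┃      
                                   ┃█□█@┃      
                                   ┃█   ┗━━━━━━
                                   ┃█□█◎ █     
                                   ┃█  □◎█     
                                   ┃██████     
                                   ┃Moves: 1  0


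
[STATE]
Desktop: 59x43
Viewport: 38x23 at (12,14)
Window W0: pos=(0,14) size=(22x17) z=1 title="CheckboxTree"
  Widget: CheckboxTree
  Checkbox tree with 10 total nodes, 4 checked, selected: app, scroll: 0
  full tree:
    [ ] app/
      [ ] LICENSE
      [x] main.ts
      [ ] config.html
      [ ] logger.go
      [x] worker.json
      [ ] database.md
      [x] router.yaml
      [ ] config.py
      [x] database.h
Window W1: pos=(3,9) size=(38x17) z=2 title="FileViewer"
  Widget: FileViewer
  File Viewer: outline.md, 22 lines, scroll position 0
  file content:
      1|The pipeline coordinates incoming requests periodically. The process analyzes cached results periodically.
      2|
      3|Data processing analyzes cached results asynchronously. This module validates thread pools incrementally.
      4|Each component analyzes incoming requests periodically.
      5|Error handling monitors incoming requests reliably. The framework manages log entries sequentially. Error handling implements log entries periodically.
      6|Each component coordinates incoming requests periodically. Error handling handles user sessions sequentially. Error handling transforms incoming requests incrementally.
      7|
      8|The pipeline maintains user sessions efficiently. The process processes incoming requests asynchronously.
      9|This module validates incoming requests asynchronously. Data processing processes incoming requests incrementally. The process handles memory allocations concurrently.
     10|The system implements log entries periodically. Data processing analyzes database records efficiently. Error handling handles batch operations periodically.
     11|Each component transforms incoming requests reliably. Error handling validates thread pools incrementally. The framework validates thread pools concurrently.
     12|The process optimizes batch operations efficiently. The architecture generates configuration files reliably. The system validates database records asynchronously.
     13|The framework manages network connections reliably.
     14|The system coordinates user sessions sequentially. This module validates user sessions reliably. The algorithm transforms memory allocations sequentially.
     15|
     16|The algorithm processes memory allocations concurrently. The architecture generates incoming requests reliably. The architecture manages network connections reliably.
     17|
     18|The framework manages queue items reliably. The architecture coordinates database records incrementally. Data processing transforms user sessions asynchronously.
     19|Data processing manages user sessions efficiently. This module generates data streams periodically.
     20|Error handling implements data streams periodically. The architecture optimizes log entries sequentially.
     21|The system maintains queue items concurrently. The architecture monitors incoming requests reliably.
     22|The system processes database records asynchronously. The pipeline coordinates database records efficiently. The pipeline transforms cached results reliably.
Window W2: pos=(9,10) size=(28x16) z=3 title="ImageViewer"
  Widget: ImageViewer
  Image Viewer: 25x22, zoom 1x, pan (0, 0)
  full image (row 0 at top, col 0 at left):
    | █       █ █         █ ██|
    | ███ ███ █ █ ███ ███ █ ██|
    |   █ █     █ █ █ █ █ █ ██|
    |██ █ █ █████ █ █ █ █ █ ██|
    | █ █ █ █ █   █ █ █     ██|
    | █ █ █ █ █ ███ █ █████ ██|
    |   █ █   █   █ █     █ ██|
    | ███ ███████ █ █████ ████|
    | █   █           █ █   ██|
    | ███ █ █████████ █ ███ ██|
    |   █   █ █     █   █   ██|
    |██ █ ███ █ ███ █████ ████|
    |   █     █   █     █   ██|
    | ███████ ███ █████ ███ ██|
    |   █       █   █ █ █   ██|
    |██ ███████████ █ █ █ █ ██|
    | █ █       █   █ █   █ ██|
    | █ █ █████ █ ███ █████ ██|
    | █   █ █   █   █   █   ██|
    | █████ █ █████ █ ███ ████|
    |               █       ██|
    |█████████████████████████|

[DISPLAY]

██ ███ █ █ ███ ███ █ ██ ┃es░┃         
 █ █     █ █ █ █ █ █ ██ ┃re░┃         
 █ █ █████ █ █ █ █ █ ██ ┃re░┃         
 █ █ █ █   █ █ █     ██ ┃ng░┃         
 █ █ █ █ ███ █ █████ ██ ┃  ░┃         
 █ █   █   █ █     █ ██ ┃on░┃         
██ ███████ █ █████ ████ ┃qu░┃         
   █           █ █   ██ ┃ p░┃         
██ █ █████████ █ ███ ██ ┃g ░┃         
 █   █ █     █   █   ██ ┃ti░┃         
 █ ███ █ ███ █████ ████ ┃ne▼┃         
━━━━━━━━━━━━━━━━━━━━━━━━┛━━━┛         
base.h   ┃                            
         ┃                            
         ┃                            
         ┃                            
━━━━━━━━━┛                            
                                      
                                      
                                      
                                      
                                      
                                      


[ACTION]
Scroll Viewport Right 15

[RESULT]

█ ███ ███ █ ██ ┃es░┃                  
█ █ █ █ █ █ ██ ┃re░┃                  
█ █ █ █ █ █ ██ ┃re░┃                  
  █ █ █     ██ ┃ng░┃                  
███ █ █████ ██ ┃  ░┃                  
  █ █     █ ██ ┃on░┃                  
█ █ █████ ████ ┃qu░┃                  
      █ █   ██ ┃ p░┃                  
█████ █ ███ ██ ┃g ░┃                  
    █   █   ██ ┃ti░┃                  
███ █████ ████ ┃ne▼┃                  
━━━━━━━━━━━━━━━┛━━━┛                  
┃                                     
┃                                     
┃                                     
┃                                     
┛                                     
                                      
                                      
                                      
                                      
                                      
                                      


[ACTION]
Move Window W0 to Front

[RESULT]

┓ ███ ███ █ ██ ┃es░┃                  
┃ █ █ █ █ █ ██ ┃re░┃                  
┨ █ █ █ █ █ ██ ┃re░┃                  
┃ █ █ █     ██ ┃ng░┃                  
┃██ █ █████ ██ ┃  ░┃                  
┃ █ █     █ ██ ┃on░┃                  
┃ █ █████ ████ ┃qu░┃                  
┃     █ █   ██ ┃ p░┃                  
┃████ █ ███ ██ ┃g ░┃                  
┃   █   █   ██ ┃ti░┃                  
┃██ █████ ████ ┃ne▼┃                  
┃━━━━━━━━━━━━━━┛━━━┛                  
┃                                     
┃                                     
┃                                     
┃                                     
┛                                     
                                      
                                      
                                      
                                      
                                      
                                      


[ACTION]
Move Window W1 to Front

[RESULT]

nalyzes cached res░┃                  
alyzes incoming re░┃                  
nitors incoming re░┃                  
ordinates incoming░┃                  
                  ░┃                  
tains user session░┃                  
ates incoming requ░┃                  
ents log entries p░┃                  
ansforms incoming ░┃                  
izes batch operati░┃                  
ages network conne▼┃                  
━━━━━━━━━━━━━━━━━━━┛                  
┃                                     
┃                                     
┃                                     
┃                                     
┛                                     
                                      
                                      
                                      
                                      
                                      
                                      
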